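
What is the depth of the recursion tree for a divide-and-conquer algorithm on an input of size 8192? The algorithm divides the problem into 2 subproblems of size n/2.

For divide and conquer with division factor 2:

Problem sizes at each level:
Level 0: 8192
Level 1: 4096
Level 2: 2048
Level 3: 1024
Level 4: 512
Level 5: 256
Level 6: 128
Level 7: 64
Level 8: 32
Level 9: 16
Level 10: 8
Level 11: 4
Level 12: 2
Level 13: 1

The root is level 0 and the size-1 base case is level 13 (the tree spans levels 0 through 13, i.e. 14 levels counting the root), so the depth is the number of divisions: log_2(8192) = 13

The recursion tree depth is log_2(8192) = 13. At each level, the problem size is divided by 2, so it takes 13 divisions to reduce to a base case of size 1. The algorithm makes 2 recursive calls at each level.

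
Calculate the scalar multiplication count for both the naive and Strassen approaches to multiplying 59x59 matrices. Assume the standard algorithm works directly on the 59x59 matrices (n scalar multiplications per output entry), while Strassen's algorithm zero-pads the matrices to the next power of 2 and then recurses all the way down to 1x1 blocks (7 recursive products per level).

Matrix multiplication for 59x59 matrices:

Strassen's algorithm requires power-of-2 dimensions. Pad 59x59 to 64x64 (next power of 2).

Standard algorithm: 59^3 = 205379 multiplications
Strassen's algorithm: 7^(log2(64)) = 7^6 = 117649 multiplications
Savings: 205379 - 117649 = 87730 multiplications

Standard: 205379 multiplications (59^3). Strassen: 117649 multiplications (7^6, after padding to 64x64). Strassen reduces 8 recursive multiplications to 7 at each level.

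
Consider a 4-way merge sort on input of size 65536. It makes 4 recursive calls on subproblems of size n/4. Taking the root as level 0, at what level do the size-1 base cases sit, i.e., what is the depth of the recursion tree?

For divide and conquer with division factor 4:

Problem sizes at each level:
Level 0: 65536
Level 1: 16384
Level 2: 4096
Level 3: 1024
Level 4: 256
Level 5: 64
Level 6: 16
Level 7: 4
Level 8: 1

The root is level 0 and the size-1 base case is level 8 (the tree spans levels 0 through 8, i.e. 9 levels counting the root), so the depth is the number of divisions: log_4(65536) = 8

The recursion tree depth is log_4(65536) = 8. At each level, the problem size is divided by 4, so it takes 8 divisions to reduce to a base case of size 1. The algorithm makes 4 recursive calls at each level.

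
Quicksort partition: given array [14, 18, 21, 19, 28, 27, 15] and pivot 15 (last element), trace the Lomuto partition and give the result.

Lomuto partition with pivot = 15:

Initial array: [14, 18, 21, 19, 28, 27, 15]

arr[0]=14 <= 15: swap with position 0, array becomes [14, 18, 21, 19, 28, 27, 15]
arr[1]=18 > 15: no swap
arr[2]=21 > 15: no swap
arr[3]=19 > 15: no swap
arr[4]=28 > 15: no swap
arr[5]=27 > 15: no swap

Place pivot at position 1: [14, 15, 21, 19, 28, 27, 18]
Pivot position: 1

After partitioning with pivot 15, the array becomes [14, 15, 21, 19, 28, 27, 18]. The pivot is placed at index 1. All elements to the left of the pivot are <= 15, and all elements to the right are > 15.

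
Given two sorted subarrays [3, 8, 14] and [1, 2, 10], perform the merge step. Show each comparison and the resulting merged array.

Merging process:

Compare 3 vs 1: take 1 from right. Merged: [1]
Compare 3 vs 2: take 2 from right. Merged: [1, 2]
Compare 3 vs 10: take 3 from left. Merged: [1, 2, 3]
Compare 8 vs 10: take 8 from left. Merged: [1, 2, 3, 8]
Compare 14 vs 10: take 10 from right. Merged: [1, 2, 3, 8, 10]
Append remaining from left: [14]. Merged: [1, 2, 3, 8, 10, 14]

Final merged array: [1, 2, 3, 8, 10, 14]
Total comparisons: 5

The merged array is [1, 2, 3, 8, 10, 14], requiring 5 comparisons. The merge step runs in O(n) time where n is the total number of elements.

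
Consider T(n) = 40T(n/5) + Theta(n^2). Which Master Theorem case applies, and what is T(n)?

Master Theorem for T(n) = 40T(n/5) + O(n^2):

a = 40, b = 5, c = 2
log_b(a) = log_5(40) = 2.2920

Case 1: c = 2 < log_5(40) = 2.2920
T(n) = O(n^(log_5 40))

For T(n) = 40T(n/5) + O(n^2): log_5(40) = 2.2920. This is Case 1 of the Master Theorem (c < log_b(a), work dominated by leaves), giving O(n^(log_5 40)).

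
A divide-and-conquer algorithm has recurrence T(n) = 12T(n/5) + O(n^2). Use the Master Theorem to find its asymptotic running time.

Master Theorem for T(n) = 12T(n/5) + O(n^2):

a = 12, b = 5, c = 2
log_b(a) = log_5(12) = 1.5440

Case 3: c = 2 > log_5(12) = 1.5440
T(n) = O(n^2) = O(n^2)

For T(n) = 12T(n/5) + O(n^2): log_5(12) = 1.5440. This is Case 3 of the Master Theorem (c > log_b(a), work dominated by root), giving O(n^2).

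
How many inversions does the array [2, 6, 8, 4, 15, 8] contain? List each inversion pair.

Finding inversions in [2, 6, 8, 4, 15, 8]:

(1, 3): arr[1]=6 > arr[3]=4
(2, 3): arr[2]=8 > arr[3]=4
(4, 5): arr[4]=15 > arr[5]=8

Total inversions: 3

The array has 3 inversion(s): (1,3), (2,3), (4,5). Each pair (i,j) satisfies i < j and arr[i] > arr[j].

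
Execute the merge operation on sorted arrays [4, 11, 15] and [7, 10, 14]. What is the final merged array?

Merging process:

Compare 4 vs 7: take 4 from left. Merged: [4]
Compare 11 vs 7: take 7 from right. Merged: [4, 7]
Compare 11 vs 10: take 10 from right. Merged: [4, 7, 10]
Compare 11 vs 14: take 11 from left. Merged: [4, 7, 10, 11]
Compare 15 vs 14: take 14 from right. Merged: [4, 7, 10, 11, 14]
Append remaining from left: [15]. Merged: [4, 7, 10, 11, 14, 15]

Final merged array: [4, 7, 10, 11, 14, 15]
Total comparisons: 5

The merged array is [4, 7, 10, 11, 14, 15], requiring 5 comparisons. The merge step runs in O(n) time where n is the total number of elements.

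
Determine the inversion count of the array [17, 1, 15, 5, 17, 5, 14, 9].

Finding inversions in [17, 1, 15, 5, 17, 5, 14, 9]:

(0, 1): arr[0]=17 > arr[1]=1
(0, 2): arr[0]=17 > arr[2]=15
(0, 3): arr[0]=17 > arr[3]=5
(0, 5): arr[0]=17 > arr[5]=5
(0, 6): arr[0]=17 > arr[6]=14
(0, 7): arr[0]=17 > arr[7]=9
(2, 3): arr[2]=15 > arr[3]=5
(2, 5): arr[2]=15 > arr[5]=5
(2, 6): arr[2]=15 > arr[6]=14
(2, 7): arr[2]=15 > arr[7]=9
(4, 5): arr[4]=17 > arr[5]=5
(4, 6): arr[4]=17 > arr[6]=14
(4, 7): arr[4]=17 > arr[7]=9
(6, 7): arr[6]=14 > arr[7]=9

Total inversions: 14

The array has 14 inversion(s): (0,1), (0,2), (0,3), (0,5), (0,6), (0,7), (2,3), (2,5), (2,6), (2,7), (4,5), (4,6), (4,7), (6,7). Each pair (i,j) satisfies i < j and arr[i] > arr[j].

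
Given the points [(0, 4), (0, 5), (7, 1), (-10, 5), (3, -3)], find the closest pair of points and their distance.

Computing all pairwise distances among 5 points:

d((0, 4), (0, 5)) = 1.0 <-- minimum
d((0, 4), (7, 1)) = 7.6158
d((0, 4), (-10, 5)) = 10.0499
d((0, 4), (3, -3)) = 7.6158
d((0, 5), (7, 1)) = 8.0623
d((0, 5), (-10, 5)) = 10.0
d((0, 5), (3, -3)) = 8.544
d((7, 1), (-10, 5)) = 17.4642
d((7, 1), (3, -3)) = 5.6569
d((-10, 5), (3, -3)) = 15.2643

Closest pair: (0, 4) and (0, 5) with distance 1.0

The closest pair is (0, 4) and (0, 5) with Euclidean distance 1.0. For 5 points, brute-force pairwise comparison is shown above. For large n, the divide-and-conquer algorithm (sort by x, recurse on halves, check the dividing strip) achieves O(n log n).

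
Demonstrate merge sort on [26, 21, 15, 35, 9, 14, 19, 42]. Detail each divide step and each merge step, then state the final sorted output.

Merge sort trace:

Split: [26, 21, 15, 35, 9, 14, 19, 42] -> [26, 21, 15, 35] and [9, 14, 19, 42]
  Split: [26, 21, 15, 35] -> [26, 21] and [15, 35]
    Split: [26, 21] -> [26] and [21]
    Merge: [26] + [21] -> [21, 26]
    Split: [15, 35] -> [15] and [35]
    Merge: [15] + [35] -> [15, 35]
  Merge: [21, 26] + [15, 35] -> [15, 21, 26, 35]
  Split: [9, 14, 19, 42] -> [9, 14] and [19, 42]
    Split: [9, 14] -> [9] and [14]
    Merge: [9] + [14] -> [9, 14]
    Split: [19, 42] -> [19] and [42]
    Merge: [19] + [42] -> [19, 42]
  Merge: [9, 14] + [19, 42] -> [9, 14, 19, 42]
Merge: [15, 21, 26, 35] + [9, 14, 19, 42] -> [9, 14, 15, 19, 21, 26, 35, 42]

Final sorted array: [9, 14, 15, 19, 21, 26, 35, 42]

The merge sort proceeds by recursively splitting the array and merging sorted halves.
After all merges, the sorted array is [9, 14, 15, 19, 21, 26, 35, 42].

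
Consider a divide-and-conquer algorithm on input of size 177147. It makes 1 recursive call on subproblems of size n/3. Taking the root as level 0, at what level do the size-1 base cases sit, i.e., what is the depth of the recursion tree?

For divide and conquer with division factor 3:

Problem sizes at each level:
Level 0: 177147
Level 1: 59049
Level 2: 19683
Level 3: 6561
Level 4: 2187
Level 5: 729
Level 6: 243
Level 7: 81
Level 8: 27
Level 9: 9
Level 10: 3
Level 11: 1

The root is level 0 and the size-1 base case is level 11 (the tree spans levels 0 through 11, i.e. 12 levels counting the root), so the depth is the number of divisions: log_3(177147) = 11

The recursion tree depth is log_3(177147) = 11. At each level, the problem size is divided by 3, so it takes 11 divisions to reduce to a base case of size 1. The algorithm makes 1 recursive call at each level.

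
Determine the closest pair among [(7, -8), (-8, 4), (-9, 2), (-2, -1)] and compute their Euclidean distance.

Computing all pairwise distances among 4 points:

d((7, -8), (-8, 4)) = 19.2094
d((7, -8), (-9, 2)) = 18.868
d((7, -8), (-2, -1)) = 11.4018
d((-8, 4), (-9, 2)) = 2.2361 <-- minimum
d((-8, 4), (-2, -1)) = 7.8102
d((-9, 2), (-2, -1)) = 7.6158

Closest pair: (-8, 4) and (-9, 2) with distance 2.2361

The closest pair is (-8, 4) and (-9, 2) with Euclidean distance 2.2361. For 4 points, brute-force pairwise comparison is shown above. For large n, the divide-and-conquer algorithm (sort by x, recurse on halves, check the dividing strip) achieves O(n log n).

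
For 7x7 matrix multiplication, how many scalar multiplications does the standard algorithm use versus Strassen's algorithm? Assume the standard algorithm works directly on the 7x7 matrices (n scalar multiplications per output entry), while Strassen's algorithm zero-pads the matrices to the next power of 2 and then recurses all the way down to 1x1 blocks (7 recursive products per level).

Matrix multiplication for 7x7 matrices:

Strassen's algorithm requires power-of-2 dimensions. Pad 7x7 to 8x8 (next power of 2).

Standard algorithm: 7^3 = 343 multiplications
Strassen's algorithm: 7^(log2(8)) = 7^3 = 343 multiplications
Savings: 343 - 343 = 0 multiplications

Standard: 343 multiplications (7^3). Strassen: 343 multiplications (7^3, after padding to 8x8). Strassen reduces 8 recursive multiplications to 7 at each level.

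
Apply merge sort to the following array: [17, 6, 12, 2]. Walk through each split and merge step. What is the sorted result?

Merge sort trace:

Split: [17, 6, 12, 2] -> [17, 6] and [12, 2]
  Split: [17, 6] -> [17] and [6]
  Merge: [17] + [6] -> [6, 17]
  Split: [12, 2] -> [12] and [2]
  Merge: [12] + [2] -> [2, 12]
Merge: [6, 17] + [2, 12] -> [2, 6, 12, 17]

Final sorted array: [2, 6, 12, 17]

The merge sort proceeds by recursively splitting the array and merging sorted halves.
After all merges, the sorted array is [2, 6, 12, 17].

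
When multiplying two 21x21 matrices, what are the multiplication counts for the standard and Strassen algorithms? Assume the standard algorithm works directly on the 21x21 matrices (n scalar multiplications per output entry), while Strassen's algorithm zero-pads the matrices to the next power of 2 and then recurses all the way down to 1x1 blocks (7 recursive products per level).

Matrix multiplication for 21x21 matrices:

Strassen's algorithm requires power-of-2 dimensions. Pad 21x21 to 32x32 (next power of 2).

Standard algorithm: 21^3 = 9261 multiplications
Strassen's algorithm: 7^(log2(32)) = 7^5 = 16807 multiplications
Difference: 9261 - 16807 = -7546 (Strassen uses MORE here due to padding overhead — for small or just-over-power-of-2 n, padding can outweigh the per-level savings)

Standard: 9261 multiplications (21^3). Strassen: 16807 multiplications (7^5, after padding to 32x32). Strassen reduces 8 recursive multiplications to 7 at each level.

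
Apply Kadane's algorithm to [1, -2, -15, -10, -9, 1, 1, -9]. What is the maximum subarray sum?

Using Kadane's algorithm on [1, -2, -15, -10, -9, 1, 1, -9]:

Scanning through the array:
Position 1 (value -2): max_ending_here = -1, max_so_far = 1
Position 2 (value -15): max_ending_here = -15, max_so_far = 1
Position 3 (value -10): max_ending_here = -10, max_so_far = 1
Position 4 (value -9): max_ending_here = -9, max_so_far = 1
Position 5 (value 1): max_ending_here = 1, max_so_far = 1
Position 6 (value 1): max_ending_here = 2, max_so_far = 2
Position 7 (value -9): max_ending_here = -7, max_so_far = 2

Maximum subarray: [1, 1]
Maximum sum: 2

The maximum subarray is [1, 1] with sum 2. This subarray runs from index 5 to index 6.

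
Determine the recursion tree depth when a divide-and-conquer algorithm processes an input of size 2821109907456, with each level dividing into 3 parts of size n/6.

For divide and conquer with division factor 6:

Problem sizes at each level:
Level 0: 2821109907456
Level 1: 470184984576
Level 2: 78364164096
Level 3: 13060694016
Level 4: 2176782336
Level 5: 362797056
Level 6: 60466176
Level 7: 10077696
Level 8: 1679616
Level 9: 279936
Level 10: 46656
Level 11: 7776
Level 12: 1296
Level 13: 216
Level 14: 36
Level 15: 6
Level 16: 1

The root is level 0 and the size-1 base case is level 16 (the tree spans levels 0 through 16, i.e. 17 levels counting the root), so the depth is the number of divisions: log_6(2821109907456) = 16

The recursion tree depth is log_6(2821109907456) = 16. At each level, the problem size is divided by 6, so it takes 16 divisions to reduce to a base case of size 1. The algorithm makes 3 recursive calls at each level.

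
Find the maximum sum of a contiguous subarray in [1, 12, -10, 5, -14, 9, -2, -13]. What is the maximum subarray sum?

Using Kadane's algorithm on [1, 12, -10, 5, -14, 9, -2, -13]:

Scanning through the array:
Position 1 (value 12): max_ending_here = 13, max_so_far = 13
Position 2 (value -10): max_ending_here = 3, max_so_far = 13
Position 3 (value 5): max_ending_here = 8, max_so_far = 13
Position 4 (value -14): max_ending_here = -6, max_so_far = 13
Position 5 (value 9): max_ending_here = 9, max_so_far = 13
Position 6 (value -2): max_ending_here = 7, max_so_far = 13
Position 7 (value -13): max_ending_here = -6, max_so_far = 13

Maximum subarray: [1, 12]
Maximum sum: 13

The maximum subarray is [1, 12] with sum 13. This subarray runs from index 0 to index 1.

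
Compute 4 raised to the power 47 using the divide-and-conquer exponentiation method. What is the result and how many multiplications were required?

Computing 4^47 by squaring (build up from 4^1; each line after the first costs one multiplication):

4^1 = 4
4^2 = (4^1)^2 = 4^2 = 16
4^4 = (4^2)^2 = 16^2 = 256
4^5 = 4 * 4^4 = 4 * 256 = 1024
4^10 = (4^5)^2 = 1024^2 = 1048576
4^11 = 4 * 4^10 = 4 * 1048576 = 4194304
4^22 = (4^11)^2 = 4194304^2 = 17592186044416
4^23 = 4 * 4^22 = 4 * 17592186044416 = 70368744177664
4^46 = (4^23)^2 = 70368744177664^2 = 4951760157141521099596496896
4^47 = 4 * 4^46 = 4 * 4951760157141521099596496896 = 19807040628566084398385987584

Result: 19807040628566084398385987584
Multiplications needed: 9 (9 lines after 4^1)

4^47 = 19807040628566084398385987584. Using exponentiation by squaring, this requires 9 multiplications. The key idea: if the exponent is even, square the half-power; if odd, multiply by the base once.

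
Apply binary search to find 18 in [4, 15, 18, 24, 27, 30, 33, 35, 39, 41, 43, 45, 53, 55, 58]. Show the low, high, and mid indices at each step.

Binary search for 18 in [4, 15, 18, 24, 27, 30, 33, 35, 39, 41, 43, 45, 53, 55, 58]:

lo=0, hi=14, mid=7, arr[mid]=35 -> 35 > 18, search left half
lo=0, hi=6, mid=3, arr[mid]=24 -> 24 > 18, search left half
lo=0, hi=2, mid=1, arr[mid]=15 -> 15 < 18, search right half
lo=2, hi=2, mid=2, arr[mid]=18 -> Found target at index 2!

Binary search finds 18 at index 2 after 4 comparisons. The search repeatedly halves the search space by comparing with the middle element.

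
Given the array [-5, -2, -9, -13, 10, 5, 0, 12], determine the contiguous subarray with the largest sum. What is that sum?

Using Kadane's algorithm on [-5, -2, -9, -13, 10, 5, 0, 12]:

Scanning through the array:
Position 1 (value -2): max_ending_here = -2, max_so_far = -2
Position 2 (value -9): max_ending_here = -9, max_so_far = -2
Position 3 (value -13): max_ending_here = -13, max_so_far = -2
Position 4 (value 10): max_ending_here = 10, max_so_far = 10
Position 5 (value 5): max_ending_here = 15, max_so_far = 15
Position 6 (value 0): max_ending_here = 15, max_so_far = 15
Position 7 (value 12): max_ending_here = 27, max_so_far = 27

Maximum subarray: [10, 5, 0, 12]
Maximum sum: 27

The maximum subarray is [10, 5, 0, 12] with sum 27. This subarray runs from index 4 to index 7.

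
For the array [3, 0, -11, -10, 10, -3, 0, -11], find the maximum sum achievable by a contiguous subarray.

Using Kadane's algorithm on [3, 0, -11, -10, 10, -3, 0, -11]:

Scanning through the array:
Position 1 (value 0): max_ending_here = 3, max_so_far = 3
Position 2 (value -11): max_ending_here = -8, max_so_far = 3
Position 3 (value -10): max_ending_here = -10, max_so_far = 3
Position 4 (value 10): max_ending_here = 10, max_so_far = 10
Position 5 (value -3): max_ending_here = 7, max_so_far = 10
Position 6 (value 0): max_ending_here = 7, max_so_far = 10
Position 7 (value -11): max_ending_here = -4, max_so_far = 10

Maximum subarray: [10]
Maximum sum: 10

The maximum subarray is [10] with sum 10. This subarray runs from index 4 to index 4.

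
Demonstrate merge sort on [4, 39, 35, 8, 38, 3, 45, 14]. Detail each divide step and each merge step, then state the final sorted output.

Merge sort trace:

Split: [4, 39, 35, 8, 38, 3, 45, 14] -> [4, 39, 35, 8] and [38, 3, 45, 14]
  Split: [4, 39, 35, 8] -> [4, 39] and [35, 8]
    Split: [4, 39] -> [4] and [39]
    Merge: [4] + [39] -> [4, 39]
    Split: [35, 8] -> [35] and [8]
    Merge: [35] + [8] -> [8, 35]
  Merge: [4, 39] + [8, 35] -> [4, 8, 35, 39]
  Split: [38, 3, 45, 14] -> [38, 3] and [45, 14]
    Split: [38, 3] -> [38] and [3]
    Merge: [38] + [3] -> [3, 38]
    Split: [45, 14] -> [45] and [14]
    Merge: [45] + [14] -> [14, 45]
  Merge: [3, 38] + [14, 45] -> [3, 14, 38, 45]
Merge: [4, 8, 35, 39] + [3, 14, 38, 45] -> [3, 4, 8, 14, 35, 38, 39, 45]

Final sorted array: [3, 4, 8, 14, 35, 38, 39, 45]

The merge sort proceeds by recursively splitting the array and merging sorted halves.
After all merges, the sorted array is [3, 4, 8, 14, 35, 38, 39, 45].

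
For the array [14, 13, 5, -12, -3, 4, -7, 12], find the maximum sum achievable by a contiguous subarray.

Using Kadane's algorithm on [14, 13, 5, -12, -3, 4, -7, 12]:

Scanning through the array:
Position 1 (value 13): max_ending_here = 27, max_so_far = 27
Position 2 (value 5): max_ending_here = 32, max_so_far = 32
Position 3 (value -12): max_ending_here = 20, max_so_far = 32
Position 4 (value -3): max_ending_here = 17, max_so_far = 32
Position 5 (value 4): max_ending_here = 21, max_so_far = 32
Position 6 (value -7): max_ending_here = 14, max_so_far = 32
Position 7 (value 12): max_ending_here = 26, max_so_far = 32

Maximum subarray: [14, 13, 5]
Maximum sum: 32

The maximum subarray is [14, 13, 5] with sum 32. This subarray runs from index 0 to index 2.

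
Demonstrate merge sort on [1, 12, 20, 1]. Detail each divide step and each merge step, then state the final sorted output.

Merge sort trace:

Split: [1, 12, 20, 1] -> [1, 12] and [20, 1]
  Split: [1, 12] -> [1] and [12]
  Merge: [1] + [12] -> [1, 12]
  Split: [20, 1] -> [20] and [1]
  Merge: [20] + [1] -> [1, 20]
Merge: [1, 12] + [1, 20] -> [1, 1, 12, 20]

Final sorted array: [1, 1, 12, 20]

The merge sort proceeds by recursively splitting the array and merging sorted halves.
After all merges, the sorted array is [1, 1, 12, 20].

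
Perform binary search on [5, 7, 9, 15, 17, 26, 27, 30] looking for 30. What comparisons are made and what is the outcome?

Binary search for 30 in [5, 7, 9, 15, 17, 26, 27, 30]:

lo=0, hi=7, mid=3, arr[mid]=15 -> 15 < 30, search right half
lo=4, hi=7, mid=5, arr[mid]=26 -> 26 < 30, search right half
lo=6, hi=7, mid=6, arr[mid]=27 -> 27 < 30, search right half
lo=7, hi=7, mid=7, arr[mid]=30 -> Found target at index 7!

Binary search finds 30 at index 7 after 4 comparisons. The search repeatedly halves the search space by comparing with the middle element.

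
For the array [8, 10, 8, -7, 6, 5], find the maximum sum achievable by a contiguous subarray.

Using Kadane's algorithm on [8, 10, 8, -7, 6, 5]:

Scanning through the array:
Position 1 (value 10): max_ending_here = 18, max_so_far = 18
Position 2 (value 8): max_ending_here = 26, max_so_far = 26
Position 3 (value -7): max_ending_here = 19, max_so_far = 26
Position 4 (value 6): max_ending_here = 25, max_so_far = 26
Position 5 (value 5): max_ending_here = 30, max_so_far = 30

Maximum subarray: [8, 10, 8, -7, 6, 5]
Maximum sum: 30

The maximum subarray is [8, 10, 8, -7, 6, 5] with sum 30. This subarray runs from index 0 to index 5.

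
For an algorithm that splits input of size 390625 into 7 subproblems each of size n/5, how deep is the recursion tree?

For divide and conquer with division factor 5:

Problem sizes at each level:
Level 0: 390625
Level 1: 78125
Level 2: 15625
Level 3: 3125
Level 4: 625
Level 5: 125
Level 6: 25
Level 7: 5
Level 8: 1

The root is level 0 and the size-1 base case is level 8 (the tree spans levels 0 through 8, i.e. 9 levels counting the root), so the depth is the number of divisions: log_5(390625) = 8

The recursion tree depth is log_5(390625) = 8. At each level, the problem size is divided by 5, so it takes 8 divisions to reduce to a base case of size 1. The algorithm makes 7 recursive calls at each level.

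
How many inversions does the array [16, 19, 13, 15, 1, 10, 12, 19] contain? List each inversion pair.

Finding inversions in [16, 19, 13, 15, 1, 10, 12, 19]:

(0, 2): arr[0]=16 > arr[2]=13
(0, 3): arr[0]=16 > arr[3]=15
(0, 4): arr[0]=16 > arr[4]=1
(0, 5): arr[0]=16 > arr[5]=10
(0, 6): arr[0]=16 > arr[6]=12
(1, 2): arr[1]=19 > arr[2]=13
(1, 3): arr[1]=19 > arr[3]=15
(1, 4): arr[1]=19 > arr[4]=1
(1, 5): arr[1]=19 > arr[5]=10
(1, 6): arr[1]=19 > arr[6]=12
(2, 4): arr[2]=13 > arr[4]=1
(2, 5): arr[2]=13 > arr[5]=10
(2, 6): arr[2]=13 > arr[6]=12
(3, 4): arr[3]=15 > arr[4]=1
(3, 5): arr[3]=15 > arr[5]=10
(3, 6): arr[3]=15 > arr[6]=12

Total inversions: 16

The array has 16 inversion(s): (0,2), (0,3), (0,4), (0,5), (0,6), (1,2), (1,3), (1,4), (1,5), (1,6), (2,4), (2,5), (2,6), (3,4), (3,5), (3,6). Each pair (i,j) satisfies i < j and arr[i] > arr[j].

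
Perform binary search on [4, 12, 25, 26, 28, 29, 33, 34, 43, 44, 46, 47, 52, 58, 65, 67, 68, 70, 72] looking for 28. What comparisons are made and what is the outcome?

Binary search for 28 in [4, 12, 25, 26, 28, 29, 33, 34, 43, 44, 46, 47, 52, 58, 65, 67, 68, 70, 72]:

lo=0, hi=18, mid=9, arr[mid]=44 -> 44 > 28, search left half
lo=0, hi=8, mid=4, arr[mid]=28 -> Found target at index 4!

Binary search finds 28 at index 4 after 2 comparisons. The search repeatedly halves the search space by comparing with the middle element.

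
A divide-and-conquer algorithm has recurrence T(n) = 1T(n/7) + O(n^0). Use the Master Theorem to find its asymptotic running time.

Master Theorem for T(n) = 1T(n/7) + O(n^0):

a = 1, b = 7, c = 0
log_b(a) = log_7(1) = 0.0000

Case 2: c = 0 = log_7(1) = 0.0000
T(n) = O(n^0 log n) = O(log n)

For T(n) = 1T(n/7) + O(n^0): log_7(1) = 0.0000. This is Case 2 of the Master Theorem (c = log_b(a), equal work at all levels), giving O(log n).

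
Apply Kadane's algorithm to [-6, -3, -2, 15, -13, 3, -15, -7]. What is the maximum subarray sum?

Using Kadane's algorithm on [-6, -3, -2, 15, -13, 3, -15, -7]:

Scanning through the array:
Position 1 (value -3): max_ending_here = -3, max_so_far = -3
Position 2 (value -2): max_ending_here = -2, max_so_far = -2
Position 3 (value 15): max_ending_here = 15, max_so_far = 15
Position 4 (value -13): max_ending_here = 2, max_so_far = 15
Position 5 (value 3): max_ending_here = 5, max_so_far = 15
Position 6 (value -15): max_ending_here = -10, max_so_far = 15
Position 7 (value -7): max_ending_here = -7, max_so_far = 15

Maximum subarray: [15]
Maximum sum: 15

The maximum subarray is [15] with sum 15. This subarray runs from index 3 to index 3.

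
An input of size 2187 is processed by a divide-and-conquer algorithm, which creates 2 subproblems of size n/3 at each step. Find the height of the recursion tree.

For divide and conquer with division factor 3:

Problem sizes at each level:
Level 0: 2187
Level 1: 729
Level 2: 243
Level 3: 81
Level 4: 27
Level 5: 9
Level 6: 3
Level 7: 1

The root is level 0 and the size-1 base case is level 7 (the tree spans levels 0 through 7, i.e. 8 levels counting the root), so the depth is the number of divisions: log_3(2187) = 7

The recursion tree depth is log_3(2187) = 7. At each level, the problem size is divided by 3, so it takes 7 divisions to reduce to a base case of size 1. The algorithm makes 2 recursive calls at each level.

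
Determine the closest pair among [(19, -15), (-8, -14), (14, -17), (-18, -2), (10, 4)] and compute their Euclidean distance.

Computing all pairwise distances among 5 points:

d((19, -15), (-8, -14)) = 27.0185
d((19, -15), (14, -17)) = 5.3852 <-- minimum
d((19, -15), (-18, -2)) = 39.2173
d((19, -15), (10, 4)) = 21.0238
d((-8, -14), (14, -17)) = 22.2036
d((-8, -14), (-18, -2)) = 15.6205
d((-8, -14), (10, 4)) = 25.4558
d((14, -17), (-18, -2)) = 35.3412
d((14, -17), (10, 4)) = 21.3776
d((-18, -2), (10, 4)) = 28.6356

Closest pair: (19, -15) and (14, -17) with distance 5.3852

The closest pair is (19, -15) and (14, -17) with Euclidean distance 5.3852. For 5 points, brute-force pairwise comparison is shown above. For large n, the divide-and-conquer algorithm (sort by x, recurse on halves, check the dividing strip) achieves O(n log n).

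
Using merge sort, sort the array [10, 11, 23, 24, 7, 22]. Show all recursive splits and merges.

Merge sort trace:

Split: [10, 11, 23, 24, 7, 22] -> [10, 11, 23] and [24, 7, 22]
  Split: [10, 11, 23] -> [10] and [11, 23]
    Split: [11, 23] -> [11] and [23]
    Merge: [11] + [23] -> [11, 23]
  Merge: [10] + [11, 23] -> [10, 11, 23]
  Split: [24, 7, 22] -> [24] and [7, 22]
    Split: [7, 22] -> [7] and [22]
    Merge: [7] + [22] -> [7, 22]
  Merge: [24] + [7, 22] -> [7, 22, 24]
Merge: [10, 11, 23] + [7, 22, 24] -> [7, 10, 11, 22, 23, 24]

Final sorted array: [7, 10, 11, 22, 23, 24]

The merge sort proceeds by recursively splitting the array and merging sorted halves.
After all merges, the sorted array is [7, 10, 11, 22, 23, 24].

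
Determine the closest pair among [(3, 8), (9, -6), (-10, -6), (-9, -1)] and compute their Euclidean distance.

Computing all pairwise distances among 4 points:

d((3, 8), (9, -6)) = 15.2315
d((3, 8), (-10, -6)) = 19.105
d((3, 8), (-9, -1)) = 15.0
d((9, -6), (-10, -6)) = 19.0
d((9, -6), (-9, -1)) = 18.6815
d((-10, -6), (-9, -1)) = 5.099 <-- minimum

Closest pair: (-10, -6) and (-9, -1) with distance 5.099

The closest pair is (-10, -6) and (-9, -1) with Euclidean distance 5.099. For 4 points, brute-force pairwise comparison is shown above. For large n, the divide-and-conquer algorithm (sort by x, recurse on halves, check the dividing strip) achieves O(n log n).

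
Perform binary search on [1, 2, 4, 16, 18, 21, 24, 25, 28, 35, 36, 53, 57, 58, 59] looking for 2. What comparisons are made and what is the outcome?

Binary search for 2 in [1, 2, 4, 16, 18, 21, 24, 25, 28, 35, 36, 53, 57, 58, 59]:

lo=0, hi=14, mid=7, arr[mid]=25 -> 25 > 2, search left half
lo=0, hi=6, mid=3, arr[mid]=16 -> 16 > 2, search left half
lo=0, hi=2, mid=1, arr[mid]=2 -> Found target at index 1!

Binary search finds 2 at index 1 after 3 comparisons. The search repeatedly halves the search space by comparing with the middle element.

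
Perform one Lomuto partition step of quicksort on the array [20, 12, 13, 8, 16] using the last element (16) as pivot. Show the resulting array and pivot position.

Lomuto partition with pivot = 16:

Initial array: [20, 12, 13, 8, 16]

arr[0]=20 > 16: no swap
arr[1]=12 <= 16: swap with position 0, array becomes [12, 20, 13, 8, 16]
arr[2]=13 <= 16: swap with position 1, array becomes [12, 13, 20, 8, 16]
arr[3]=8 <= 16: swap with position 2, array becomes [12, 13, 8, 20, 16]

Place pivot at position 3: [12, 13, 8, 16, 20]
Pivot position: 3

After partitioning with pivot 16, the array becomes [12, 13, 8, 16, 20]. The pivot is placed at index 3. All elements to the left of the pivot are <= 16, and all elements to the right are > 16.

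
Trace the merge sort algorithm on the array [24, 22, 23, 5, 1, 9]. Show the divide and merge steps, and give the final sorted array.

Merge sort trace:

Split: [24, 22, 23, 5, 1, 9] -> [24, 22, 23] and [5, 1, 9]
  Split: [24, 22, 23] -> [24] and [22, 23]
    Split: [22, 23] -> [22] and [23]
    Merge: [22] + [23] -> [22, 23]
  Merge: [24] + [22, 23] -> [22, 23, 24]
  Split: [5, 1, 9] -> [5] and [1, 9]
    Split: [1, 9] -> [1] and [9]
    Merge: [1] + [9] -> [1, 9]
  Merge: [5] + [1, 9] -> [1, 5, 9]
Merge: [22, 23, 24] + [1, 5, 9] -> [1, 5, 9, 22, 23, 24]

Final sorted array: [1, 5, 9, 22, 23, 24]

The merge sort proceeds by recursively splitting the array and merging sorted halves.
After all merges, the sorted array is [1, 5, 9, 22, 23, 24].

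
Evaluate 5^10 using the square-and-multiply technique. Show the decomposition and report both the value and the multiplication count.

Computing 5^10 by squaring (build up from 5^1; each line after the first costs one multiplication):

5^1 = 5
5^2 = (5^1)^2 = 5^2 = 25
5^4 = (5^2)^2 = 25^2 = 625
5^5 = 5 * 5^4 = 5 * 625 = 3125
5^10 = (5^5)^2 = 3125^2 = 9765625

Result: 9765625
Multiplications needed: 4 (4 lines after 5^1)

5^10 = 9765625. Using exponentiation by squaring, this requires 4 multiplications. The key idea: if the exponent is even, square the half-power; if odd, multiply by the base once.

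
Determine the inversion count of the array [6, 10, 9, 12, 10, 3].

Finding inversions in [6, 10, 9, 12, 10, 3]:

(0, 5): arr[0]=6 > arr[5]=3
(1, 2): arr[1]=10 > arr[2]=9
(1, 5): arr[1]=10 > arr[5]=3
(2, 5): arr[2]=9 > arr[5]=3
(3, 4): arr[3]=12 > arr[4]=10
(3, 5): arr[3]=12 > arr[5]=3
(4, 5): arr[4]=10 > arr[5]=3

Total inversions: 7

The array has 7 inversion(s): (0,5), (1,2), (1,5), (2,5), (3,4), (3,5), (4,5). Each pair (i,j) satisfies i < j and arr[i] > arr[j].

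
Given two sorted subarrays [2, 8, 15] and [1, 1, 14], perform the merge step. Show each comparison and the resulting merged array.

Merging process:

Compare 2 vs 1: take 1 from right. Merged: [1]
Compare 2 vs 1: take 1 from right. Merged: [1, 1]
Compare 2 vs 14: take 2 from left. Merged: [1, 1, 2]
Compare 8 vs 14: take 8 from left. Merged: [1, 1, 2, 8]
Compare 15 vs 14: take 14 from right. Merged: [1, 1, 2, 8, 14]
Append remaining from left: [15]. Merged: [1, 1, 2, 8, 14, 15]

Final merged array: [1, 1, 2, 8, 14, 15]
Total comparisons: 5

The merged array is [1, 1, 2, 8, 14, 15], requiring 5 comparisons. The merge step runs in O(n) time where n is the total number of elements.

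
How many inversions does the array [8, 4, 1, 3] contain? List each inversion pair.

Finding inversions in [8, 4, 1, 3]:

(0, 1): arr[0]=8 > arr[1]=4
(0, 2): arr[0]=8 > arr[2]=1
(0, 3): arr[0]=8 > arr[3]=3
(1, 2): arr[1]=4 > arr[2]=1
(1, 3): arr[1]=4 > arr[3]=3

Total inversions: 5

The array has 5 inversion(s): (0,1), (0,2), (0,3), (1,2), (1,3). Each pair (i,j) satisfies i < j and arr[i] > arr[j].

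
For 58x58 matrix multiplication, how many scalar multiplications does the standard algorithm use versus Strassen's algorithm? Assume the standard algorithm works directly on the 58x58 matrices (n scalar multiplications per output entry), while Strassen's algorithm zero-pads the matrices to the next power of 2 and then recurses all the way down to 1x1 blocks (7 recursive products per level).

Matrix multiplication for 58x58 matrices:

Strassen's algorithm requires power-of-2 dimensions. Pad 58x58 to 64x64 (next power of 2).

Standard algorithm: 58^3 = 195112 multiplications
Strassen's algorithm: 7^(log2(64)) = 7^6 = 117649 multiplications
Savings: 195112 - 117649 = 77463 multiplications

Standard: 195112 multiplications (58^3). Strassen: 117649 multiplications (7^6, after padding to 64x64). Strassen reduces 8 recursive multiplications to 7 at each level.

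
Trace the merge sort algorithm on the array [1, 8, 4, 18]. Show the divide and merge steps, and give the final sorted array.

Merge sort trace:

Split: [1, 8, 4, 18] -> [1, 8] and [4, 18]
  Split: [1, 8] -> [1] and [8]
  Merge: [1] + [8] -> [1, 8]
  Split: [4, 18] -> [4] and [18]
  Merge: [4] + [18] -> [4, 18]
Merge: [1, 8] + [4, 18] -> [1, 4, 8, 18]

Final sorted array: [1, 4, 8, 18]

The merge sort proceeds by recursively splitting the array and merging sorted halves.
After all merges, the sorted array is [1, 4, 8, 18].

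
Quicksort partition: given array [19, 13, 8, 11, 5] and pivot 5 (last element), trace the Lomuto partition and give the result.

Lomuto partition with pivot = 5:

Initial array: [19, 13, 8, 11, 5]

arr[0]=19 > 5: no swap
arr[1]=13 > 5: no swap
arr[2]=8 > 5: no swap
arr[3]=11 > 5: no swap

Place pivot at position 0: [5, 13, 8, 11, 19]
Pivot position: 0

After partitioning with pivot 5, the array becomes [5, 13, 8, 11, 19]. The pivot is placed at index 0. All elements to the left of the pivot are <= 5, and all elements to the right are > 5.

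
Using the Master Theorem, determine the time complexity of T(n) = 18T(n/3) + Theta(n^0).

Master Theorem for T(n) = 18T(n/3) + O(n^0):

a = 18, b = 3, c = 0
log_b(a) = log_3(18) = 2.6309

Case 1: c = 0 < log_3(18) = 2.6309
T(n) = O(n^(log_3 18))

For T(n) = 18T(n/3) + O(n^0): log_3(18) = 2.6309. This is Case 1 of the Master Theorem (c < log_b(a), work dominated by leaves), giving O(n^(log_3 18)).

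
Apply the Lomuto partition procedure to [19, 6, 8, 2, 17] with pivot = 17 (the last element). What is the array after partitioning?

Lomuto partition with pivot = 17:

Initial array: [19, 6, 8, 2, 17]

arr[0]=19 > 17: no swap
arr[1]=6 <= 17: swap with position 0, array becomes [6, 19, 8, 2, 17]
arr[2]=8 <= 17: swap with position 1, array becomes [6, 8, 19, 2, 17]
arr[3]=2 <= 17: swap with position 2, array becomes [6, 8, 2, 19, 17]

Place pivot at position 3: [6, 8, 2, 17, 19]
Pivot position: 3

After partitioning with pivot 17, the array becomes [6, 8, 2, 17, 19]. The pivot is placed at index 3. All elements to the left of the pivot are <= 17, and all elements to the right are > 17.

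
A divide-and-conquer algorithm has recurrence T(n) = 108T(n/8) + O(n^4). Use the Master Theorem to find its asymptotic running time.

Master Theorem for T(n) = 108T(n/8) + O(n^4):

a = 108, b = 8, c = 4
log_b(a) = log_8(108) = 2.2516

Case 3: c = 4 > log_8(108) = 2.2516
T(n) = O(n^4) = O(n^4)

For T(n) = 108T(n/8) + O(n^4): log_8(108) = 2.2516. This is Case 3 of the Master Theorem (c > log_b(a), work dominated by root), giving O(n^4).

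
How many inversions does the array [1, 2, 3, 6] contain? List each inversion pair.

Finding inversions in [1, 2, 3, 6]:


Total inversions: 0

The array has 0 inversions. It is already sorted.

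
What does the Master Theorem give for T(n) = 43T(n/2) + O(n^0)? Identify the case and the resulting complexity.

Master Theorem for T(n) = 43T(n/2) + O(n^0):

a = 43, b = 2, c = 0
log_b(a) = log_2(43) = 5.4263

Case 1: c = 0 < log_2(43) = 5.4263
T(n) = O(n^(log_2 43))

For T(n) = 43T(n/2) + O(n^0): log_2(43) = 5.4263. This is Case 1 of the Master Theorem (c < log_b(a), work dominated by leaves), giving O(n^(log_2 43)).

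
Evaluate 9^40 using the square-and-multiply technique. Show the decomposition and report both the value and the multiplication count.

Computing 9^40 by squaring (build up from 9^1; each line after the first costs one multiplication):

9^1 = 9
9^2 = (9^1)^2 = 9^2 = 81
9^4 = (9^2)^2 = 81^2 = 6561
9^5 = 9 * 9^4 = 9 * 6561 = 59049
9^10 = (9^5)^2 = 59049^2 = 3486784401
9^20 = (9^10)^2 = 3486784401^2 = 12157665459056928801
9^40 = (9^20)^2 = 12157665459056928801^2 = 147808829414345923316083210206383297601

Result: 147808829414345923316083210206383297601
Multiplications needed: 6 (6 lines after 9^1)

9^40 = 147808829414345923316083210206383297601. Using exponentiation by squaring, this requires 6 multiplications. The key idea: if the exponent is even, square the half-power; if odd, multiply by the base once.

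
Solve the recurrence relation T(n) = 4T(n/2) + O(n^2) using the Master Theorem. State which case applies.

Master Theorem for T(n) = 4T(n/2) + O(n^2):

a = 4, b = 2, c = 2
log_b(a) = log_2(4) = 2.0000

Case 2: c = 2 = log_2(4) = 2.0000
T(n) = O(n^2 log n) = O(n^2 log n)

For T(n) = 4T(n/2) + O(n^2): log_2(4) = 2.0000. This is Case 2 of the Master Theorem (c = log_b(a), equal work at all levels), giving O(n^2 log n).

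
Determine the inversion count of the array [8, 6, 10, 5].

Finding inversions in [8, 6, 10, 5]:

(0, 1): arr[0]=8 > arr[1]=6
(0, 3): arr[0]=8 > arr[3]=5
(1, 3): arr[1]=6 > arr[3]=5
(2, 3): arr[2]=10 > arr[3]=5

Total inversions: 4

The array has 4 inversion(s): (0,1), (0,3), (1,3), (2,3). Each pair (i,j) satisfies i < j and arr[i] > arr[j].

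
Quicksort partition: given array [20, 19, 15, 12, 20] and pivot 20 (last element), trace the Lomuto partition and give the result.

Lomuto partition with pivot = 20:

Initial array: [20, 19, 15, 12, 20]

arr[0]=20 <= 20: swap with position 0, array becomes [20, 19, 15, 12, 20]
arr[1]=19 <= 20: swap with position 1, array becomes [20, 19, 15, 12, 20]
arr[2]=15 <= 20: swap with position 2, array becomes [20, 19, 15, 12, 20]
arr[3]=12 <= 20: swap with position 3, array becomes [20, 19, 15, 12, 20]

Place pivot at position 4: [20, 19, 15, 12, 20]
Pivot position: 4

After partitioning with pivot 20, the array becomes [20, 19, 15, 12, 20]. The pivot is placed at index 4. All elements to the left of the pivot are <= 20, and all elements to the right are > 20.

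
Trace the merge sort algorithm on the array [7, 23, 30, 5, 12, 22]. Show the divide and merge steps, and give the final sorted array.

Merge sort trace:

Split: [7, 23, 30, 5, 12, 22] -> [7, 23, 30] and [5, 12, 22]
  Split: [7, 23, 30] -> [7] and [23, 30]
    Split: [23, 30] -> [23] and [30]
    Merge: [23] + [30] -> [23, 30]
  Merge: [7] + [23, 30] -> [7, 23, 30]
  Split: [5, 12, 22] -> [5] and [12, 22]
    Split: [12, 22] -> [12] and [22]
    Merge: [12] + [22] -> [12, 22]
  Merge: [5] + [12, 22] -> [5, 12, 22]
Merge: [7, 23, 30] + [5, 12, 22] -> [5, 7, 12, 22, 23, 30]

Final sorted array: [5, 7, 12, 22, 23, 30]

The merge sort proceeds by recursively splitting the array and merging sorted halves.
After all merges, the sorted array is [5, 7, 12, 22, 23, 30].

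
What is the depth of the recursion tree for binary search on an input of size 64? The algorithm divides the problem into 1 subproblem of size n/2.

For divide and conquer with division factor 2:

Problem sizes at each level:
Level 0: 64
Level 1: 32
Level 2: 16
Level 3: 8
Level 4: 4
Level 5: 2
Level 6: 1

The root is level 0 and the size-1 base case is level 6 (the tree spans levels 0 through 6, i.e. 7 levels counting the root), so the depth is the number of divisions: log_2(64) = 6

The recursion tree depth is log_2(64) = 6. At each level, the problem size is divided by 2, so it takes 6 divisions to reduce to a base case of size 1. The algorithm makes 1 recursive call at each level.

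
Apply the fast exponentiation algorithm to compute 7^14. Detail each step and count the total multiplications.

Computing 7^14 by squaring (build up from 7^1; each line after the first costs one multiplication):

7^1 = 7
7^2 = (7^1)^2 = 7^2 = 49
7^3 = 7 * 7^2 = 7 * 49 = 343
7^6 = (7^3)^2 = 343^2 = 117649
7^7 = 7 * 7^6 = 7 * 117649 = 823543
7^14 = (7^7)^2 = 823543^2 = 678223072849

Result: 678223072849
Multiplications needed: 5 (5 lines after 7^1)

7^14 = 678223072849. Using exponentiation by squaring, this requires 5 multiplications. The key idea: if the exponent is even, square the half-power; if odd, multiply by the base once.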